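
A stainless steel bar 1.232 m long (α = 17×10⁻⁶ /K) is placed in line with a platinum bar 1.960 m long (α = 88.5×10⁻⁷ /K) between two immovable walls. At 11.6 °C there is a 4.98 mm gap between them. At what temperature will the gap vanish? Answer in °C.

Gap closes when ΔL₁ + ΔL₂ = 4.98 mm = 4.98×10⁻³ m
(α₁L₁ + α₂L₂)ΔT = g
α₁L₁ + α₂L₂ = 17×10⁻⁶×1.232 + 88.5×10⁻⁷×1.960 = 3.829×10⁻⁵ m/K
ΔT = 4.98×10⁻³ / 3.829×10⁻⁵ = 130.06 K
T = 11.6 + 130.06 = 141.66 °C

T = 142 °C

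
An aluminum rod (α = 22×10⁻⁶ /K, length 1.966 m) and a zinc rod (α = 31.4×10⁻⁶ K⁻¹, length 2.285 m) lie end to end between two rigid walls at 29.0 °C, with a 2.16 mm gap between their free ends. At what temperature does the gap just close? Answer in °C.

Gap closes when ΔL₁ + ΔL₂ = 2.16 mm = 2.16×10⁻³ m
(α₁L₁ + α₂L₂)ΔT = g
α₁L₁ + α₂L₂ = 22×10⁻⁶×1.966 + 31.4×10⁻⁶×2.285 = 1.15001×10⁻⁴ m/K
ΔT = 2.16×10⁻³ / 1.15001×10⁻⁴ = 18.782 K
T = 29.0 + 18.782 = 47.782 °C

T = 47.8 °C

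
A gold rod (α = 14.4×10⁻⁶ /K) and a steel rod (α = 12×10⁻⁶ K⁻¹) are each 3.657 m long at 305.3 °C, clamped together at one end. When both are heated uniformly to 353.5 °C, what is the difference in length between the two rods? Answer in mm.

ΔT = 48.2 K
gold: ΔL = 14.4×10⁻⁶ × 3.657 m × 48.2 = 2.5383×10⁻³ m = 2.5383 mm
steel: ΔL = 12×10⁻⁶ × 3.657 m × 48.2 = 2.1152×10⁻³ m = 2.1152 mm
difference = 2.5383 − 2.1152 = 0.4231 mm

0.423 mm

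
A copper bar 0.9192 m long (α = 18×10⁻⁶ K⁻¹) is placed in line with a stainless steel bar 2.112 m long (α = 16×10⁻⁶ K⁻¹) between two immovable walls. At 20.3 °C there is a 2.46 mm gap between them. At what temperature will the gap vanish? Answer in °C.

α₁L₁ = 1.65456×10⁻⁵ m/K, α₂L₂ = 3.3792×10⁻⁵ m/K → total 5.03376×10⁻⁵ m/K
ΔT = g/(α₁L₁+α₂L₂) = 2.46×10⁻³ / 5.03376×10⁻⁵ = 48.870 K
T = 20.3 + 48.870 = 69.170 °C

T = 69.2 °C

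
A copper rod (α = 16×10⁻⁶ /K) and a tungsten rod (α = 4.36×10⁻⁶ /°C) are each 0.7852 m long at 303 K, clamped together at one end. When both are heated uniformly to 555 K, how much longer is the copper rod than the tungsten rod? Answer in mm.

2.30 mm

ΔT = 252 K
copper: ΔL = 16×10⁻⁶ × 0.7852 m × 252 = 3.1659×10⁻³ m = 3.1659 mm
tungsten: ΔL = 4.36×10⁻⁶ × 0.7852 m × 252 = 8.6271×10⁻⁴ m = 0.86271 mm
difference = 3.1659 − 0.86271 = 2.30319 mm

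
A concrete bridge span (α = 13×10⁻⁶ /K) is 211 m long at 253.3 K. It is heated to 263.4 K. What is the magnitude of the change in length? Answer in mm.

|ΔT| = |263.4 − 253.3| = 10.1 K
ΔL = αL₀ΔT = (13×10⁻⁶)(211)(10.1) = 2.77×10⁻² m

ΔL = 27.7 mm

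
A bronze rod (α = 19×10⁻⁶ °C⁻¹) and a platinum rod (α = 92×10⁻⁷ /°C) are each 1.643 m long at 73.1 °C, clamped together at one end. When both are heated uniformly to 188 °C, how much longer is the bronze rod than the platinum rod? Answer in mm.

ΔT = 114.9 K
bronze: ΔL = 19×10⁻⁶ × 1.643 m × 114.9 = 3.5868×10⁻³ m = 3.5868 mm
platinum: ΔL = 92×10⁻⁷ × 1.643 m × 114.9 = 1.7368×10⁻³ m = 1.7368 mm
difference = 3.5868 − 1.7368 = 1.8500 mm

1.85 mm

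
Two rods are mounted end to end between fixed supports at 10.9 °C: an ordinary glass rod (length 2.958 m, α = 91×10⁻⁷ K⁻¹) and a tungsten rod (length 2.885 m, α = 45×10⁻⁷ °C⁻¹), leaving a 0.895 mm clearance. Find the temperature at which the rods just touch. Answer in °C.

T = 33.3 °C

α₁L₁ = 2.69178×10⁻⁵ m/K, α₂L₂ = 1.29825×10⁻⁵ m/K → total 3.99003×10⁻⁵ m/K
ΔT = g/(α₁L₁+α₂L₂) = 8.95×10⁻⁴ / 3.99003×10⁻⁵ = 22.431 K
T = 10.9 + 22.431 = 33.331 °C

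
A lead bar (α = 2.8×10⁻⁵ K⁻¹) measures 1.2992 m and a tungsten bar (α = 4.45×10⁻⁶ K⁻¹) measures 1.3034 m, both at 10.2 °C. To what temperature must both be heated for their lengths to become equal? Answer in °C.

Equal length when α₁L₁ΔT − α₂L₂ΔT = L₂ − L₁ = 4.20×10⁻³ m
α₁L₁ = 3.63776×10⁻⁵, α₂L₂ = 5.80013×10⁻⁶ → Δ(αL) = 3.057747×10⁻⁵ m/K
ΔT = 4.20×10⁻³ / 3.057747×10⁻⁵ = 137.356 K, so T = 10.2 + 137.356 = 147.556 °C

T = 147.6 °C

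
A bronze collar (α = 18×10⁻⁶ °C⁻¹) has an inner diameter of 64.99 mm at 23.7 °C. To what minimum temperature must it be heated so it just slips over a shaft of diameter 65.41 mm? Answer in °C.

Required Δd = 65.41 − 64.99 = 0.42 mm
Δd = αd₀ΔT ⇒ ΔT = Δd/(αd₀) = 0.42 / (18×10⁻⁶ × 64.99) = 359.03 K
T_min = 23.7 + 359.03 = 382.73 °C

T = 383 °C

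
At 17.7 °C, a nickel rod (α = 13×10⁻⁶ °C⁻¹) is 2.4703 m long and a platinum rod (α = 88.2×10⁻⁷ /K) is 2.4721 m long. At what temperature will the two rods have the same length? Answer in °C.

T = 192.3 °C

Equal length when α₁L₁ΔT − α₂L₂ΔT = L₂ − L₁ = 1.80×10⁻³ m
α₁L₁ = 3.21139×10⁻⁵, α₂L₂ = 2.1803922×10⁻⁵ → Δ(αL) = 1.0309978×10⁻⁵ m/K
ΔT = 1.80×10⁻³ / 1.0309978×10⁻⁵ = 174.588 K, so T = 17.7 + 174.588 = 192.288 °C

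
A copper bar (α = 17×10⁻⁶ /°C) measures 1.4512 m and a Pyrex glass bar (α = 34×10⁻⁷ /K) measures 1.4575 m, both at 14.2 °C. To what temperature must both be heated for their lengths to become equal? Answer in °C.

T = 333.8 °C

L₁(1 + α₁ΔT) = L₂(1 + α₂ΔT) ⇒ ΔT = (L₂ − L₁)/(α₁L₁ − α₂L₂)
L₂ − L₁ = 1.4575 − 1.4512 = 6.30×10⁻³ m
α₁L₁ − α₂L₂ = 17×10⁻⁶×1.4512 − 34×10⁻⁷×1.4575 = 1.97149×10⁻⁵ m/K
ΔT = 6.30×10⁻³ / 1.97149×10⁻⁵ = 319.555 K
T = 14.2 + 319.555 = 333.755 °C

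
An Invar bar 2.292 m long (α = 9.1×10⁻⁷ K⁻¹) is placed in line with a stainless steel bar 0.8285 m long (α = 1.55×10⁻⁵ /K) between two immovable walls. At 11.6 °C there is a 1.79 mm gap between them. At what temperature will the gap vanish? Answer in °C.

α₁L₁ = 2.08572×10⁻⁶ m/K, α₂L₂ = 1.284175×10⁻⁵ m/K → total 1.492747×10⁻⁵ m/K
ΔT = g/(α₁L₁+α₂L₂) = 1.79×10⁻³ / 1.492747×10⁻⁵ = 119.91 K
T = 11.6 + 119.91 = 131.51 °C

T = 132 °C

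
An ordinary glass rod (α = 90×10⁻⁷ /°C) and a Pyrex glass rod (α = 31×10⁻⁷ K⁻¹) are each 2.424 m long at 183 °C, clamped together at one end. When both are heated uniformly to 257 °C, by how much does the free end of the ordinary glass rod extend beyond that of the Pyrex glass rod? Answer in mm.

1.06 mm

ΔT = 74 K
ordinary glass: ΔL = 90×10⁻⁷ × 2.424 m × 74 = 1.6144×10⁻³ m = 1.6144 mm
Pyrex glass: ΔL = 31×10⁻⁷ × 2.424 m × 74 = 5.5607×10⁻⁴ m = 0.55607 mm
difference = 1.6144 − 0.55607 = 1.05833 mm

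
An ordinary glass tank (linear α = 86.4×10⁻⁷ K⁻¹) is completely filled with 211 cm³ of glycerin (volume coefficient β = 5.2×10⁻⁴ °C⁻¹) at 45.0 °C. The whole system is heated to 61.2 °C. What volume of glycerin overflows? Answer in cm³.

The tank also expands: β_container ≈ 3α = 2.592×10⁻⁵ /K
Net overflow = V₀(β_liq − 3α_cont)ΔT
β − 3α = 5.20×10⁻⁴ − 2.592×10⁻⁵ = 4.9408×10⁻⁴ /K; ΔT = 16.2 K
ΔV = 211 × 4.9408×10⁻⁴ × 16.2 = 1.69 cm³

1.69 cm³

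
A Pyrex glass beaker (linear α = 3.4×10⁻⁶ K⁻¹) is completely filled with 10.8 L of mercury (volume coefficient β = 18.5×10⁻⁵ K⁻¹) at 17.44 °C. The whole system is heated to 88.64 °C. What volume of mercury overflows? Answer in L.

0.134 L

The beaker also expands: β_container ≈ 3α = 1.02×10⁻⁵ /K
Net overflow = V₀(β_liq − 3α_cont)ΔT
β − 3α = 1.85×10⁻⁴ − 1.02×10⁻⁵ = 1.748×10⁻⁴ /K; ΔT = 71.20 K
ΔV = 10.8 × 1.748×10⁻⁴ × 71.20 = 0.134 L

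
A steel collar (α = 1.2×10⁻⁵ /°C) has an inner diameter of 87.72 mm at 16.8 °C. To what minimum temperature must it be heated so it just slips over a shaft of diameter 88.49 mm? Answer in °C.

Required Δd = 88.49 − 87.72 = 0.77 mm
Δd = αd₀ΔT ⇒ ΔT = Δd/(αd₀) = 0.77 / (1.2×10⁻⁵ × 87.72) = 731.49 K
T_min = 16.8 + 731.49 = 748.29 °C

T = 748 °C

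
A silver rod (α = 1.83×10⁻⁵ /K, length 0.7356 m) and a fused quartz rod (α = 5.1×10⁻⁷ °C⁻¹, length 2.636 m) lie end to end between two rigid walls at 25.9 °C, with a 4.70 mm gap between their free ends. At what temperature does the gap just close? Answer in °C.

T = 343 °C

Gap closes when ΔL₁ + ΔL₂ = 4.70 mm = 4.70×10⁻³ m
(α₁L₁ + α₂L₂)ΔT = g
α₁L₁ + α₂L₂ = 1.83×10⁻⁵×0.7356 + 5.1×10⁻⁷×2.636 = 1.480584×10⁻⁵ m/K
ΔT = 4.70×10⁻³ / 1.480584×10⁻⁵ = 317.44 K
T = 25.9 + 317.44 = 343.34 °C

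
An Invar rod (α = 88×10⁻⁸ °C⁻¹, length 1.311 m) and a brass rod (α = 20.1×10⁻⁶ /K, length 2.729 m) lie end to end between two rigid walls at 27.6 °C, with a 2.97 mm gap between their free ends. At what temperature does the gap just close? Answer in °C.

Gap closes when ΔL₁ + ΔL₂ = 2.97 mm = 2.97×10⁻³ m
(α₁L₁ + α₂L₂)ΔT = g
α₁L₁ + α₂L₂ = 88×10⁻⁸×1.311 + 20.1×10⁻⁶×2.729 = 5.600658×10⁻⁵ m/K
ΔT = 2.97×10⁻³ / 5.600658×10⁻⁵ = 53.029 K
T = 27.6 + 53.029 = 80.629 °C

T = 80.6 °C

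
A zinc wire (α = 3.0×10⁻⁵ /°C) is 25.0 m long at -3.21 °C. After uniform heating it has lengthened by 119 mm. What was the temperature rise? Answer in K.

ΔT = 159 K

ΔL = αL₀ΔT ⇒ ΔT = ΔL / (αL₀)
ΔT = 119×10⁻³ m / (3.0×10⁻⁵ × 25.0 m) = 158.67 K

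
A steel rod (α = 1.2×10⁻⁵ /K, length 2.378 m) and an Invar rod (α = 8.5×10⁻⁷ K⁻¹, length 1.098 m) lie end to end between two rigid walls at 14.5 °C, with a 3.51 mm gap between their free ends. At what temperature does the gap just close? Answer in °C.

α₁L₁ = 2.8536×10⁻⁵ m/K, α₂L₂ = 9.333×10⁻⁷ m/K → total 2.94693×10⁻⁵ m/K
ΔT = g/(α₁L₁+α₂L₂) = 3.51×10⁻³ / 2.94693×10⁻⁵ = 119.11 K
T = 14.5 + 119.11 = 133.61 °C

T = 134 °C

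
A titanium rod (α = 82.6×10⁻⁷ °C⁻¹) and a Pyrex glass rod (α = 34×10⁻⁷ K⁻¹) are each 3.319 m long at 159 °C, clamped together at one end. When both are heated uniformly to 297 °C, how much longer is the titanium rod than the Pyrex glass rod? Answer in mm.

2.23 mm

ΔT = 138 K
titanium: ΔL = 82.6×10⁻⁷ × 3.319 m × 138 = 3.7833×10⁻³ m = 3.7833 mm
Pyrex glass: ΔL = 34×10⁻⁷ × 3.319 m × 138 = 1.5573×10⁻³ m = 1.5573 mm
difference = 3.7833 − 1.5573 = 2.2260 mm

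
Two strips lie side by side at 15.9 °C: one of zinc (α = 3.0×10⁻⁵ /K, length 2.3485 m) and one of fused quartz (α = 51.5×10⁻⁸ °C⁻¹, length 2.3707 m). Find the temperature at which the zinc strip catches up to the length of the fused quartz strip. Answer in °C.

T = 336.6 °C

L₁(1 + α₁ΔT) = L₂(1 + α₂ΔT) ⇒ ΔT = (L₂ − L₁)/(α₁L₁ − α₂L₂)
L₂ − L₁ = 2.3707 − 2.3485 = 2.22×10⁻² m
α₁L₁ − α₂L₂ = 3.0×10⁻⁵×2.3485 − 51.5×10⁻⁸×2.3707 = 6.92340895×10⁻⁵ m/K
ΔT = 2.22×10⁻² / 6.92340895×10⁻⁵ = 320.651 K
T = 15.9 + 320.651 = 336.551 °C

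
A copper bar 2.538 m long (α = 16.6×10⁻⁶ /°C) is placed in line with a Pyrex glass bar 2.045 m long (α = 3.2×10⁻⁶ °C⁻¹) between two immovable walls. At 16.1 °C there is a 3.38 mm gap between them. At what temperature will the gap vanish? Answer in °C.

Gap closes when ΔL₁ + ΔL₂ = 3.38 mm = 3.38×10⁻³ m
(α₁L₁ + α₂L₂)ΔT = g
α₁L₁ + α₂L₂ = 16.6×10⁻⁶×2.538 + 3.2×10⁻⁶×2.045 = 4.86748×10⁻⁵ m/K
ΔT = 3.38×10⁻³ / 4.86748×10⁻⁵ = 69.440 K
T = 16.1 + 69.440 = 85.540 °C

T = 85.5 °C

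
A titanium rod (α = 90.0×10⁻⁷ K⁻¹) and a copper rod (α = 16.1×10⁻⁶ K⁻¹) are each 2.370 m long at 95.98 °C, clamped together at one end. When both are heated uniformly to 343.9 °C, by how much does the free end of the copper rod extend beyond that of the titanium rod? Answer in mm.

ΔT = 247.92 K
titanium: ΔL = 90.0×10⁻⁷ × 2.370 m × 247.92 = 5.2881×10⁻³ m = 5.2881 mm
copper: ΔL = 16.1×10⁻⁶ × 2.370 m × 247.92 = 9.4599×10⁻³ m = 9.4599 mm
difference = 9.4599 − 5.2881 = 4.1718 mm

4.17 mm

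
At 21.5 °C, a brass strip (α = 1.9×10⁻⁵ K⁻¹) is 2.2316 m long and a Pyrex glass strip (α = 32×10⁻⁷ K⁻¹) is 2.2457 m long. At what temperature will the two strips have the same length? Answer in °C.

T = 421.9 °C

Equal length when α₁L₁ΔT − α₂L₂ΔT = L₂ − L₁ = 1.41×10⁻² m
α₁L₁ = 4.24004×10⁻⁵, α₂L₂ = 7.18624×10⁻⁶ → Δ(αL) = 3.521416×10⁻⁵ m/K
ΔT = 1.41×10⁻² / 3.521416×10⁻⁵ = 400.407 K, so T = 21.5 + 400.407 = 421.907 °C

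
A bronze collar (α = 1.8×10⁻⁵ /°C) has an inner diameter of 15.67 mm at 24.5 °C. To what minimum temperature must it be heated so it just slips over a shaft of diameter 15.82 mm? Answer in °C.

Required Δd = 15.82 − 15.67 = 0.15 mm
Δd = αd₀ΔT ⇒ ΔT = Δd/(αd₀) = 0.15 / (1.8×10⁻⁵ × 15.67) = 531.80 K
T_min = 24.5 + 531.80 = 556.30 °C

T = 556 °C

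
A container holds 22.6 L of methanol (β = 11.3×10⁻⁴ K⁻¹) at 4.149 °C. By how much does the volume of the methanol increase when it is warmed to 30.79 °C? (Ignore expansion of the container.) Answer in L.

|ΔT| = |30.79 − 4.149| = 26.641 K
ΔV = βV₀ΔT = (11.3×10⁻⁴)(22.6)(26.641) = 0.680 L

ΔV = 0.680 L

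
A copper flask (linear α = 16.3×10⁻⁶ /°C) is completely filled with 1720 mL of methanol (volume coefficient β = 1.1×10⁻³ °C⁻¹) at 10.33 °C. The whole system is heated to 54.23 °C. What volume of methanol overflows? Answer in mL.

79.4 mL

The flask also expands: β_container ≈ 3α = 4.89×10⁻⁵ /K
Net overflow = V₀(β_liq − 3α_cont)ΔT
β − 3α = 1.10×10⁻³ − 4.89×10⁻⁵ = 1.0511×10⁻³ /K; ΔT = 43.90 K
ΔV = 1720 × 1.0511×10⁻³ × 43.90 = 79.4 mL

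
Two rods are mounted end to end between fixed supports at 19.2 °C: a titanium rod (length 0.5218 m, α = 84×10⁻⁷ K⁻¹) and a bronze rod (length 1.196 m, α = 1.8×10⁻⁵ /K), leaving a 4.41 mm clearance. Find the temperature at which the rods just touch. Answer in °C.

α₁L₁ = 4.38312×10⁻⁶ m/K, α₂L₂ = 2.1528×10⁻⁵ m/K → total 2.591112×10⁻⁵ m/K
ΔT = g/(α₁L₁+α₂L₂) = 4.41×10⁻³ / 2.591112×10⁻⁵ = 170.20 K
T = 19.2 + 170.20 = 189.40 °C

T = 189 °C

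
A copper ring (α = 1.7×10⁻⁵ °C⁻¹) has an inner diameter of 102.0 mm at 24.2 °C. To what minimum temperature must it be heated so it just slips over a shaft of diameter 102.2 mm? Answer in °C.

Required Δd = 102.2 − 102.0 = 0.2 mm
Δd = αd₀ΔT ⇒ ΔT = Δd/(αd₀) = 0.2 / (1.7×10⁻⁵ × 102.0) = 115.34 K
T_min = 24.2 + 115.34 = 139.54 °C

T = 140 °C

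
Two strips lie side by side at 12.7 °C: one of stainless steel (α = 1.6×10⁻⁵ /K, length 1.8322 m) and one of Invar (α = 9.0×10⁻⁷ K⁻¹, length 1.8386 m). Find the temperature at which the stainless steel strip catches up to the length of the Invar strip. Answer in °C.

Equal length when α₁L₁ΔT − α₂L₂ΔT = L₂ − L₁ = 6.40×10⁻³ m
α₁L₁ = 2.93152×10⁻⁵, α₂L₂ = 1.65474×10⁻⁶ → Δ(αL) = 2.766046×10⁻⁵ m/K
ΔT = 6.40×10⁻³ / 2.766046×10⁻⁵ = 231.377 K, so T = 12.7 + 231.377 = 244.077 °C

T = 244.1 °C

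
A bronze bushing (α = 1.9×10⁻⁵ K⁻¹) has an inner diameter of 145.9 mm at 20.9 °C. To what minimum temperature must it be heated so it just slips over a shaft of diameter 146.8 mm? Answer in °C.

Required Δd = 146.8 − 145.9 = 0.9 mm
Δd = αd₀ΔT ⇒ ΔT = Δd/(αd₀) = 0.9 / (1.9×10⁻⁵ × 145.9) = 324.66 K
T_min = 20.9 + 324.66 = 345.56 °C

T = 346 °C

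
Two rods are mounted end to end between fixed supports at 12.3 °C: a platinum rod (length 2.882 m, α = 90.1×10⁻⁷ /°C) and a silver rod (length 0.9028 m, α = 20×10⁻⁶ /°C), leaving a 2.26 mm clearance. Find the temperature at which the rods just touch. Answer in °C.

Gap closes when ΔL₁ + ΔL₂ = 2.26 mm = 2.26×10⁻³ m
(α₁L₁ + α₂L₂)ΔT = g
α₁L₁ + α₂L₂ = 90.1×10⁻⁷×2.882 + 20×10⁻⁶×0.9028 = 4.402282×10⁻⁵ m/K
ΔT = 2.26×10⁻³ / 4.402282×10⁻⁵ = 51.337 K
T = 12.3 + 51.337 = 63.637 °C

T = 63.6 °C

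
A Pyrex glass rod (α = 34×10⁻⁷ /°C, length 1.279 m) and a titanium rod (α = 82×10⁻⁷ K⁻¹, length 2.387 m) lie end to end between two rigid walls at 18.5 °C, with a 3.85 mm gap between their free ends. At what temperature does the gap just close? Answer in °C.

Gap closes when ΔL₁ + ΔL₂ = 3.85 mm = 3.85×10⁻³ m
(α₁L₁ + α₂L₂)ΔT = g
α₁L₁ + α₂L₂ = 34×10⁻⁷×1.279 + 82×10⁻⁷×2.387 = 2.3922×10⁻⁵ m/K
ΔT = 3.85×10⁻³ / 2.3922×10⁻⁵ = 160.94 K
T = 18.5 + 160.94 = 179.44 °C

T = 179 °C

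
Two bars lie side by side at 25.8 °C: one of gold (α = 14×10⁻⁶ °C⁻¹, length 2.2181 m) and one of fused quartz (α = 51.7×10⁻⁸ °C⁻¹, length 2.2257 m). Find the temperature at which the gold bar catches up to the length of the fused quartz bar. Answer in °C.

Equal length when α₁L₁ΔT − α₂L₂ΔT = L₂ − L₁ = 7.60×10⁻³ m
α₁L₁ = 3.10534×10⁻⁵, α₂L₂ = 1.1506869×10⁻⁶ → Δ(αL) = 2.99027131×10⁻⁵ m/K
ΔT = 7.60×10⁻³ / 2.99027131×10⁻⁵ = 254.158 K, so T = 25.8 + 254.158 = 279.958 °C

T = 280.0 °C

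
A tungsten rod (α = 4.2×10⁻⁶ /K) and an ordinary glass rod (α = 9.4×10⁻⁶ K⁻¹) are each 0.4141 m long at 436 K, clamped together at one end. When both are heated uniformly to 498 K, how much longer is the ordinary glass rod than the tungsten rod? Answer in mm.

0.134 mm

ΔT = 62 K
tungsten: ΔL = 4.2×10⁻⁶ × 0.4141 m × 62 = 1.0783×10⁻⁴ m = 0.10783 mm
ordinary glass: ΔL = 9.4×10⁻⁶ × 0.4141 m × 62 = 2.4134×10⁻⁴ m = 0.24134 mm
difference = 0.24134 − 0.10783 = 0.13351 mm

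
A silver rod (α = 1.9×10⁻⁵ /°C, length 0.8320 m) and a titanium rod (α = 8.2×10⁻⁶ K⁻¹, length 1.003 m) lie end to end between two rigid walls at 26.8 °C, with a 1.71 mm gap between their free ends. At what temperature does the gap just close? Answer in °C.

Gap closes when ΔL₁ + ΔL₂ = 1.71 mm = 1.71×10⁻³ m
(α₁L₁ + α₂L₂)ΔT = g
α₁L₁ + α₂L₂ = 1.9×10⁻⁵×0.8320 + 8.2×10⁻⁶×1.003 = 2.40326×10⁻⁵ m/K
ΔT = 1.71×10⁻³ / 2.40326×10⁻⁵ = 71.153 K
T = 26.8 + 71.153 = 97.953 °C

T = 98.0 °C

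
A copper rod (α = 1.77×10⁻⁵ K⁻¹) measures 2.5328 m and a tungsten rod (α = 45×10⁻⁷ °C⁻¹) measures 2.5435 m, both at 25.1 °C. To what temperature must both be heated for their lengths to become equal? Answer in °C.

L₁(1 + α₁ΔT) = L₂(1 + α₂ΔT) ⇒ ΔT = (L₂ − L₁)/(α₁L₁ − α₂L₂)
L₂ − L₁ = 2.5435 − 2.5328 = 1.07×10⁻² m
α₁L₁ − α₂L₂ = 1.77×10⁻⁵×2.5328 − 45×10⁻⁷×2.5435 = 3.338481×10⁻⁵ m/K
ΔT = 1.07×10⁻² / 3.338481×10⁻⁵ = 320.505 K
T = 25.1 + 320.505 = 345.605 °C

T = 345.6 °C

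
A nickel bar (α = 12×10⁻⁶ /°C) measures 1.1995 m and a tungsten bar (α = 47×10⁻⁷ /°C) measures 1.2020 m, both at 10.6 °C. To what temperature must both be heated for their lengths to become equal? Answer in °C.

L₁(1 + α₁ΔT) = L₂(1 + α₂ΔT) ⇒ ΔT = (L₂ − L₁)/(α₁L₁ − α₂L₂)
L₂ − L₁ = 1.2020 − 1.1995 = 2.50×10⁻³ m
α₁L₁ − α₂L₂ = 12×10⁻⁶×1.1995 − 47×10⁻⁷×1.2020 = 8.7446×10⁻⁶ m/K
ΔT = 2.50×10⁻³ / 8.7446×10⁻⁶ = 285.891 K
T = 10.6 + 285.891 = 296.491 °C

T = 296.5 °C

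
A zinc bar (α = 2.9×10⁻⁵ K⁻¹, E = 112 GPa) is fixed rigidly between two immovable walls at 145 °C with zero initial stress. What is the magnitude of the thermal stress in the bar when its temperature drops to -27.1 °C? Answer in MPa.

Fully constrained: the free strain ε = αΔT is blocked, so σ = Eε = EαΔT.
|ΔT| = 172.1 K
σ = 112×10⁹ × 2.9×10⁻⁵ × 172.1 = 5.59×10⁸ Pa

σ = 559 MPa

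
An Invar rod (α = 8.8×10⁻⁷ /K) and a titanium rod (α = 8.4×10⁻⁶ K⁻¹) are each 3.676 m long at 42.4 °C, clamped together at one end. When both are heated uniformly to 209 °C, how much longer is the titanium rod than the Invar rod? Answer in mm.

ΔT = 166.6 K
Invar: ΔL = 8.8×10⁻⁷ × 3.676 m × 166.6 = 5.3893×10⁻⁴ m = 0.53893 mm
titanium: ΔL = 8.4×10⁻⁶ × 3.676 m × 166.6 = 5.1443×10⁻³ m = 5.1443 mm
difference = 5.1443 − 0.53893 = 4.60537 mm

4.61 mm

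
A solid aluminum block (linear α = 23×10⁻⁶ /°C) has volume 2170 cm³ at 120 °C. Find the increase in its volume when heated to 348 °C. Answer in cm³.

ΔV = 34.1 cm³

Isotropic solid: β ≈ 3α = 6.9×10⁻⁵ /K; ΔT = 228 K
ΔV = 3αV₀ΔT = 3(23×10⁻⁶)(2170)(228) = 34.1 cm³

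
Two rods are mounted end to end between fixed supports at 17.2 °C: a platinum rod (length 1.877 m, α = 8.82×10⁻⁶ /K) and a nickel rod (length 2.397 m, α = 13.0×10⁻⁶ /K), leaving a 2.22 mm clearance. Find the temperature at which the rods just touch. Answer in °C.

T = 63.7 °C

α₁L₁ = 1.655514×10⁻⁵ m/K, α₂L₂ = 3.1161×10⁻⁵ m/K → total 4.771614×10⁻⁵ m/K
ΔT = g/(α₁L₁+α₂L₂) = 2.22×10⁻³ / 4.771614×10⁻⁵ = 46.525 K
T = 17.2 + 46.525 = 63.725 °C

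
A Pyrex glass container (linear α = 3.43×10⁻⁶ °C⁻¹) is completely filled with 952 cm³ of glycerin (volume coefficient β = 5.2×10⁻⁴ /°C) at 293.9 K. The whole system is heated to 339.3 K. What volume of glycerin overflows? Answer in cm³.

The container also expands: β_container ≈ 3α = 1.029×10⁻⁵ /K
Net overflow = V₀(β_liq − 3α_cont)ΔT
β − 3α = 5.20×10⁻⁴ − 1.029×10⁻⁵ = 5.0971×10⁻⁴ /K; ΔT = 45.4 K
ΔV = 952 × 5.0971×10⁻⁴ × 45.4 = 22.0 cm³

22.0 cm³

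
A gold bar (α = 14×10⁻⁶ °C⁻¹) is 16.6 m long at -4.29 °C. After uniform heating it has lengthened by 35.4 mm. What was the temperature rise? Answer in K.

ΔT = 152 K

ΔL = αL₀ΔT ⇒ ΔT = ΔL / (αL₀)
ΔT = 35.4×10⁻³ m / (14×10⁻⁶ × 16.6 m) = 152.32 K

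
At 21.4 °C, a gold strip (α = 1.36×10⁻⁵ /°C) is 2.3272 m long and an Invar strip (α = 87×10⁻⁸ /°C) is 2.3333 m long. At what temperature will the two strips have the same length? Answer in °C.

T = 227.3 °C

L₁(1 + α₁ΔT) = L₂(1 + α₂ΔT) ⇒ ΔT = (L₂ − L₁)/(α₁L₁ − α₂L₂)
L₂ − L₁ = 2.3333 − 2.3272 = 6.10×10⁻³ m
α₁L₁ − α₂L₂ = 1.36×10⁻⁵×2.3272 − 87×10⁻⁸×2.3333 = 2.9619949×10⁻⁵ m/K
ΔT = 6.10×10⁻³ / 2.9619949×10⁻⁵ = 205.942 K
T = 21.4 + 205.942 = 227.342 °C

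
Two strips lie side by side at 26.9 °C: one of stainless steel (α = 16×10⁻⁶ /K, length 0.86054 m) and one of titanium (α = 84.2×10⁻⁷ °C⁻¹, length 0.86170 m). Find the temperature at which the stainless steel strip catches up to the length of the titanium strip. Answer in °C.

T = 205.0 °C

Equal length when α₁L₁ΔT − α₂L₂ΔT = L₂ − L₁ = 1.16×10⁻³ m
α₁L₁ = 1.376864×10⁻⁵, α₂L₂ = 7.255514×10⁻⁶ → Δ(αL) = 6.513126×10⁻⁶ m/K
ΔT = 1.16×10⁻³ / 6.513126×10⁻⁶ = 178.102 K, so T = 26.9 + 178.102 = 205.002 °C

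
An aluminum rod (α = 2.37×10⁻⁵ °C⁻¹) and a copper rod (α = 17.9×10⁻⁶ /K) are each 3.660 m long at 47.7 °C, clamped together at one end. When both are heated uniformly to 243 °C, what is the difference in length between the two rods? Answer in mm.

4.15 mm

ΔT = 195.3 K
aluminum: ΔL = 2.37×10⁻⁵ × 3.660 m × 195.3 = 1.6941×10⁻² m = 16.941 mm
copper: ΔL = 17.9×10⁻⁶ × 3.660 m × 195.3 = 1.2795×10⁻² m = 12.795 mm
difference = 16.941 − 12.795 = 4.146 mm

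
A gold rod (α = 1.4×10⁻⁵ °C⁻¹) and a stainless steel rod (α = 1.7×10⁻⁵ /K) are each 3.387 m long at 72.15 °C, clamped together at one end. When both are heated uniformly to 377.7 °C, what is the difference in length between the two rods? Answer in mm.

ΔT = 305.55 K
gold: ΔL = 1.4×10⁻⁵ × 3.387 m × 305.55 = 1.4489×10⁻² m = 14.489 mm
stainless steel: ΔL = 1.7×10⁻⁵ × 3.387 m × 305.55 = 1.7593×10⁻² m = 17.593 mm
difference = 17.593 − 14.489 = 3.104 mm

3.10 mm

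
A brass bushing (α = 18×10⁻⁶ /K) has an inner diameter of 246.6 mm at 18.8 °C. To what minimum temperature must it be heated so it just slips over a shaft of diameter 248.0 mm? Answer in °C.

T = 334 °C

Required Δd = 248.0 − 246.6 = 1.4 mm
Δd = αd₀ΔT ⇒ ΔT = Δd/(αd₀) = 1.4 / (18×10⁻⁶ × 246.6) = 315.40 K
T_min = 18.8 + 315.40 = 334.20 °C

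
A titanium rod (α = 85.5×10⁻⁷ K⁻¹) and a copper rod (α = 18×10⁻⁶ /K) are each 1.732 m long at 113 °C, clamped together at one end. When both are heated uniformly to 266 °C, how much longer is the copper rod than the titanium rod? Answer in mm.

ΔT = 153 K
titanium: ΔL = 85.5×10⁻⁷ × 1.732 m × 153 = 2.2657×10⁻³ m = 2.2657 mm
copper: ΔL = 18×10⁻⁶ × 1.732 m × 153 = 4.7699×10⁻³ m = 4.7699 mm
difference = 4.7699 − 2.2657 = 2.5042 mm

2.50 mm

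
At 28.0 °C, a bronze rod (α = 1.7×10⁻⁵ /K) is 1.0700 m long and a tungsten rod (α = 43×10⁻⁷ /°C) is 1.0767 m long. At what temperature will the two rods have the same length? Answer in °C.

L₁(1 + α₁ΔT) = L₂(1 + α₂ΔT) ⇒ ΔT = (L₂ − L₁)/(α₁L₁ − α₂L₂)
L₂ − L₁ = 1.0767 − 1.0700 = 6.70×10⁻³ m
α₁L₁ − α₂L₂ = 1.7×10⁻⁵×1.0700 − 43×10⁻⁷×1.0767 = 1.356019×10⁻⁵ m/K
ΔT = 6.70×10⁻³ / 1.356019×10⁻⁵ = 494.093 K
T = 28.0 + 494.093 = 522.093 °C

T = 522.1 °C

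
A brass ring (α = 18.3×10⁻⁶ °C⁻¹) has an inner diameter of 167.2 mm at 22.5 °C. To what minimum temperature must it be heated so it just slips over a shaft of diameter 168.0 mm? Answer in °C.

T = 284 °C

Required Δd = 168.0 − 167.2 = 0.8 mm
Δd = αd₀ΔT ⇒ ΔT = Δd/(αd₀) = 0.8 / (18.3×10⁻⁶ × 167.2) = 261.46 K
T_min = 22.5 + 261.46 = 283.96 °C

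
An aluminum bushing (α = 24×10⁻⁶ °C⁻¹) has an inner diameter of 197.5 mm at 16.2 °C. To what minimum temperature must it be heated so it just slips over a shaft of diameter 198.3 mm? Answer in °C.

T = 185 °C

Required Δd = 198.3 − 197.5 = 0.8 mm
Δd = αd₀ΔT ⇒ ΔT = Δd/(αd₀) = 0.8 / (24×10⁻⁶ × 197.5) = 168.78 K
T_min = 16.2 + 168.78 = 184.98 °C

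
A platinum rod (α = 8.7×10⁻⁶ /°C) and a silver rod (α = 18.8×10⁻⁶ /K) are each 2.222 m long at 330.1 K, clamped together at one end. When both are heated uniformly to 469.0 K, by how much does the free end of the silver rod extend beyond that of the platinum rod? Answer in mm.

ΔT = 138.9 K
platinum: ΔL = 8.7×10⁻⁶ × 2.222 m × 138.9 = 2.6851×10⁻³ m = 2.6851 mm
silver: ΔL = 18.8×10⁻⁶ × 2.222 m × 138.9 = 5.8024×10⁻³ m = 5.8024 mm
difference = 5.8024 − 2.6851 = 3.1173 mm

3.12 mm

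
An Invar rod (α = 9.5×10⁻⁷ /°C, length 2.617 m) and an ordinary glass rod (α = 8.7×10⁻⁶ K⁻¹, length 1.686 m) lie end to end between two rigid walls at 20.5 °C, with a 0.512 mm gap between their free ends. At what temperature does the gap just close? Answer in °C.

α₁L₁ = 2.48615×10⁻⁶ m/K, α₂L₂ = 1.46682×10⁻⁵ m/K → total 1.715435×10⁻⁵ m/K
ΔT = g/(α₁L₁+α₂L₂) = 5.12×10⁻⁴ / 1.715435×10⁻⁵ = 29.847 K
T = 20.5 + 29.847 = 50.347 °C

T = 50.3 °C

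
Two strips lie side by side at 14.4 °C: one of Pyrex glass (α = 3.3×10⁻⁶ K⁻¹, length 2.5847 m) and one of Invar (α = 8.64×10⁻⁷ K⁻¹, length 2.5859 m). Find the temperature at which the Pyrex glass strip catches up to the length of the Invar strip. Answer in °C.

T = 205.0 °C

L₁(1 + α₁ΔT) = L₂(1 + α₂ΔT) ⇒ ΔT = (L₂ − L₁)/(α₁L₁ − α₂L₂)
L₂ − L₁ = 2.5859 − 2.5847 = 1.20×10⁻³ m
α₁L₁ − α₂L₂ = 3.3×10⁻⁶×2.5847 − 8.64×10⁻⁷×2.5859 = 6.2952924×10⁻⁶ m/K
ΔT = 1.20×10⁻³ / 6.2952924×10⁻⁶ = 190.619 K
T = 14.4 + 190.619 = 205.019 °C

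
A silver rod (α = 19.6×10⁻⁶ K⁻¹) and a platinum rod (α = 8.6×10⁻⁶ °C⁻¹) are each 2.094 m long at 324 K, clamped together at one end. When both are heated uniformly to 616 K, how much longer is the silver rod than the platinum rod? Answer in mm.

ΔT = 292 K
silver: ΔL = 19.6×10⁻⁶ × 2.094 m × 292 = 1.1984×10⁻² m = 11.984 mm
platinum: ΔL = 8.6×10⁻⁶ × 2.094 m × 292 = 5.2585×10⁻³ m = 5.2585 mm
difference = 11.984 − 5.2585 = 6.7255 mm

6.73 mm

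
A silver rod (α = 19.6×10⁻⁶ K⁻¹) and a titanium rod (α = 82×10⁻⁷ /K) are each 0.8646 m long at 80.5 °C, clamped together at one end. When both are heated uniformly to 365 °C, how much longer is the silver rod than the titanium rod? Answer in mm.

ΔT = 284.5 K
silver: ΔL = 19.6×10⁻⁶ × 0.8646 m × 284.5 = 4.8212×10⁻³ m = 4.8212 mm
titanium: ΔL = 82×10⁻⁷ × 0.8646 m × 284.5 = 2.0170×10⁻³ m = 2.0170 mm
difference = 4.8212 − 2.0170 = 2.8042 mm

2.80 mm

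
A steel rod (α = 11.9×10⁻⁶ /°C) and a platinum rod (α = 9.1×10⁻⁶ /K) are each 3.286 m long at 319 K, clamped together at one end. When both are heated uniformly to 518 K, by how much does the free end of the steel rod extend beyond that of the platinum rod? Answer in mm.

ΔT = 199 K
steel: ΔL = 11.9×10⁻⁶ × 3.286 m × 199 = 7.7816×10⁻³ m = 7.7816 mm
platinum: ΔL = 9.1×10⁻⁶ × 3.286 m × 199 = 5.9506×10⁻³ m = 5.9506 mm
difference = 7.7816 − 5.9506 = 1.8310 mm

1.83 mm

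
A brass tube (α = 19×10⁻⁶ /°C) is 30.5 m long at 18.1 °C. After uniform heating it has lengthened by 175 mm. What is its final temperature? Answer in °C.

T = 320 °C

ΔL = αL₀ΔT ⇒ ΔT = ΔL / (αL₀)
ΔT = 175×10⁻³ m / (19×10⁻⁶ × 30.5 m) = 301.98 K
T = 18.1 + 301.98 = 320.08 °C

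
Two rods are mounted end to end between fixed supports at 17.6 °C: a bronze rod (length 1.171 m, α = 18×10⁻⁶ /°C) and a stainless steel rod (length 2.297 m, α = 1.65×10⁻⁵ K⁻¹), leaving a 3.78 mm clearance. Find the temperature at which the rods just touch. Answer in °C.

T = 81.7 °C

Gap closes when ΔL₁ + ΔL₂ = 3.78 mm = 3.78×10⁻³ m
(α₁L₁ + α₂L₂)ΔT = g
α₁L₁ + α₂L₂ = 18×10⁻⁶×1.171 + 1.65×10⁻⁵×2.297 = 5.89785×10⁻⁵ m/K
ΔT = 3.78×10⁻³ / 5.89785×10⁻⁵ = 64.091 K
T = 17.6 + 64.091 = 81.691 °C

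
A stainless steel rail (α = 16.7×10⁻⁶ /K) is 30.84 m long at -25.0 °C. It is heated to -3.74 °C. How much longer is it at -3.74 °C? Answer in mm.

|ΔT| = |-3.74 − (-25.0)| = 21.26 K
ΔL = αL₀ΔT = (16.7×10⁻⁶)(30.84)(21.26) = 1.09×10⁻² m

ΔL = 10.9 mm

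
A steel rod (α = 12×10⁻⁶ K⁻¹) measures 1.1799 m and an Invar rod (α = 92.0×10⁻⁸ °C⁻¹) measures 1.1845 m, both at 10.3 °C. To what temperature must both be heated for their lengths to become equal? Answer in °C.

Equal length when α₁L₁ΔT − α₂L₂ΔT = L₂ − L₁ = 4.60×10⁻³ m
α₁L₁ = 1.41588×10⁻⁵, α₂L₂ = 1.08974×10⁻⁶ → Δ(αL) = 1.306906×10⁻⁵ m/K
ΔT = 4.60×10⁻³ / 1.306906×10⁻⁵ = 351.976 K, so T = 10.3 + 351.976 = 362.276 °C

T = 362.3 °C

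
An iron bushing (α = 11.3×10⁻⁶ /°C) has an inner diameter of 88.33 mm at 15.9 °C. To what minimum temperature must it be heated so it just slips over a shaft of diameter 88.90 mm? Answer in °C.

T = 587 °C

Required Δd = 88.90 − 88.33 = 0.57 mm
Δd = αd₀ΔT ⇒ ΔT = Δd/(αd₀) = 0.57 / (11.3×10⁻⁶ × 88.33) = 571.07 K
T_min = 15.9 + 571.07 = 586.97 °C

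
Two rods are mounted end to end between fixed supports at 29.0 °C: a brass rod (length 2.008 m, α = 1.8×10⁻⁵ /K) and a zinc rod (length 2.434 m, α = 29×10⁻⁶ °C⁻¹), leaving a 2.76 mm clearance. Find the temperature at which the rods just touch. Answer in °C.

α₁L₁ = 3.6144×10⁻⁵ m/K, α₂L₂ = 7.0586×10⁻⁵ m/K → total 1.0673×10⁻⁴ m/K
ΔT = g/(α₁L₁+α₂L₂) = 2.76×10⁻³ / 1.0673×10⁻⁴ = 25.860 K
T = 29.0 + 25.860 = 54.860 °C

T = 54.9 °C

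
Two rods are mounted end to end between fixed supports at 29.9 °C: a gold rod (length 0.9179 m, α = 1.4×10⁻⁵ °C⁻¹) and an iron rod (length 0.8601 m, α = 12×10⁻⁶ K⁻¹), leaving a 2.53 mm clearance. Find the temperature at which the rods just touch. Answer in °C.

Gap closes when ΔL₁ + ΔL₂ = 2.53 mm = 2.53×10⁻³ m
(α₁L₁ + α₂L₂)ΔT = g
α₁L₁ + α₂L₂ = 1.4×10⁻⁵×0.9179 + 12×10⁻⁶×0.8601 = 2.31718×10⁻⁵ m/K
ΔT = 2.53×10⁻³ / 2.31718×10⁻⁵ = 109.18 K
T = 29.9 + 109.18 = 139.08 °C

T = 139 °C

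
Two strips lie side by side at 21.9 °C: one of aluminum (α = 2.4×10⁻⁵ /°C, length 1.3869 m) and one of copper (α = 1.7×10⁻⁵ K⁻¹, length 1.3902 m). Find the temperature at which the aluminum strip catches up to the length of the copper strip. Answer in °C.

L₁(1 + α₁ΔT) = L₂(1 + α₂ΔT) ⇒ ΔT = (L₂ − L₁)/(α₁L₁ − α₂L₂)
L₂ − L₁ = 1.3902 − 1.3869 = 3.30×10⁻³ m
α₁L₁ − α₂L₂ = 2.4×10⁻⁵×1.3869 − 1.7×10⁻⁵×1.3902 = 9.6522×10⁻⁶ m/K
ΔT = 3.30×10⁻³ / 9.6522×10⁻⁶ = 341.891 K
T = 21.9 + 341.891 = 363.791 °C

T = 363.8 °C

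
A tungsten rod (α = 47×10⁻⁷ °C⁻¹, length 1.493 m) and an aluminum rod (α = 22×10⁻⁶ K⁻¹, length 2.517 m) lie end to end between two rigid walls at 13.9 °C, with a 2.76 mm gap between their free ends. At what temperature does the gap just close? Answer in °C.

α₁L₁ = 7.0171×10⁻⁶ m/K, α₂L₂ = 5.5374×10⁻⁵ m/K → total 6.23911×10⁻⁵ m/K
ΔT = g/(α₁L₁+α₂L₂) = 2.76×10⁻³ / 6.23911×10⁻⁵ = 44.237 K
T = 13.9 + 44.237 = 58.137 °C

T = 58.1 °C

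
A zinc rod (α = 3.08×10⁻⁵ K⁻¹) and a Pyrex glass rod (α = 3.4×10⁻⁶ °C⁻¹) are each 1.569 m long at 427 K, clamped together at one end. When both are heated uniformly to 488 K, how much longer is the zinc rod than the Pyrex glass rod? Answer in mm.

2.62 mm

ΔT = 61 K
zinc: ΔL = 3.08×10⁻⁵ × 1.569 m × 61 = 2.9478×10⁻³ m = 2.9478 mm
Pyrex glass: ΔL = 3.4×10⁻⁶ × 1.569 m × 61 = 3.2541×10⁻⁴ m = 0.32541 mm
difference = 2.9478 − 0.32541 = 2.62239 mm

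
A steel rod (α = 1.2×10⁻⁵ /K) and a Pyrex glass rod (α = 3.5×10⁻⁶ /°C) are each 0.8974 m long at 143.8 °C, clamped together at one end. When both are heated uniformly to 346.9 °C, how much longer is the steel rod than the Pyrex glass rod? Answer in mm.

ΔT = 203.1 K
steel: ΔL = 1.2×10⁻⁵ × 0.8974 m × 203.1 = 2.1871×10⁻³ m = 2.1871 mm
Pyrex glass: ΔL = 3.5×10⁻⁶ × 0.8974 m × 203.1 = 6.3792×10⁻⁴ m = 0.63792 mm
difference = 2.1871 − 0.63792 = 1.54918 mm

1.55 mm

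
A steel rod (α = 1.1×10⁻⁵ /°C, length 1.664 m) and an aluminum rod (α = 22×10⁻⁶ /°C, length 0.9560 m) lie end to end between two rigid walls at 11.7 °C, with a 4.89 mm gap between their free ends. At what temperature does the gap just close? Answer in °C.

T = 136 °C

α₁L₁ = 1.8304×10⁻⁵ m/K, α₂L₂ = 2.1032×10⁻⁵ m/K → total 3.9336×10⁻⁵ m/K
ΔT = g/(α₁L₁+α₂L₂) = 4.89×10⁻³ / 3.9336×10⁻⁵ = 124.31 K
T = 11.7 + 124.31 = 136.01 °C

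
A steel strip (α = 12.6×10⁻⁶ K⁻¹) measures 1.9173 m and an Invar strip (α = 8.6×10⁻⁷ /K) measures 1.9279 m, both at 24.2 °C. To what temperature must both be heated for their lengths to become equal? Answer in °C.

Equal length when α₁L₁ΔT − α₂L₂ΔT = L₂ − L₁ = 1.06×10⁻² m
α₁L₁ = 2.415798×10⁻⁵, α₂L₂ = 1.657994×10⁻⁶ → Δ(αL) = 2.2499986×10⁻⁵ m/K
ΔT = 1.06×10⁻² / 2.2499986×10⁻⁵ = 471.111 K, so T = 24.2 + 471.111 = 495.311 °C

T = 495.3 °C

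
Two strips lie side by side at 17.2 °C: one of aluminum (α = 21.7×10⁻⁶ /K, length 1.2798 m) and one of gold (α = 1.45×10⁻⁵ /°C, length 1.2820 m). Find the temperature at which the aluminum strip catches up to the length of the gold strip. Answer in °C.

Equal length when α₁L₁ΔT − α₂L₂ΔT = L₂ − L₁ = 2.20×10⁻³ m
α₁L₁ = 2.777166×10⁻⁵, α₂L₂ = 1.8589×10⁻⁵ → Δ(αL) = 9.18266×10⁻⁶ m/K
ΔT = 2.20×10⁻³ / 9.18266×10⁻⁶ = 239.582 K, so T = 17.2 + 239.582 = 256.782 °C

T = 256.8 °C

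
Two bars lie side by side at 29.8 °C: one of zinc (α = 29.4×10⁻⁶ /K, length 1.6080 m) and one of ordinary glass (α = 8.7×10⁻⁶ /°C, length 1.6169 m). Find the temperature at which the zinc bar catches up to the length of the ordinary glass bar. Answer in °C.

Equal length when α₁L₁ΔT − α₂L₂ΔT = L₂ − L₁ = 8.90×10⁻³ m
α₁L₁ = 4.72752×10⁻⁵, α₂L₂ = 1.406703×10⁻⁵ → Δ(αL) = 3.320817×10⁻⁵ m/K
ΔT = 8.90×10⁻³ / 3.320817×10⁻⁵ = 268.006 K, so T = 29.8 + 268.006 = 297.806 °C

T = 297.8 °C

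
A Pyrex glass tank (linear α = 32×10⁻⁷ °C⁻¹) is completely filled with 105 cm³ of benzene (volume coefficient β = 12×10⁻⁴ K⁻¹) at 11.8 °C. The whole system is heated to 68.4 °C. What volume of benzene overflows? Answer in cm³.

7.07 cm³

The tank also expands: β_container ≈ 3α = 9.6×10⁻⁶ /K
Net overflow = V₀(β_liq − 3α_cont)ΔT
β − 3α = 1.20×10⁻³ − 9.6×10⁻⁶ = 1.1904×10⁻³ /K; ΔT = 56.6 K
ΔV = 105 × 1.1904×10⁻³ × 56.6 = 7.07 cm³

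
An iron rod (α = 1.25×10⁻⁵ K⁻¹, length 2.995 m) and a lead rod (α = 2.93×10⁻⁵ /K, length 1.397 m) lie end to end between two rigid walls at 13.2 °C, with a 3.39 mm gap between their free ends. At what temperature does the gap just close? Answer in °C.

α₁L₁ = 3.74375×10⁻⁵ m/K, α₂L₂ = 4.09321×10⁻⁵ m/K → total 7.83696×10⁻⁵ m/K
ΔT = g/(α₁L₁+α₂L₂) = 3.39×10⁻³ / 7.83696×10⁻⁵ = 43.257 K
T = 13.2 + 43.257 = 56.457 °C

T = 56.5 °C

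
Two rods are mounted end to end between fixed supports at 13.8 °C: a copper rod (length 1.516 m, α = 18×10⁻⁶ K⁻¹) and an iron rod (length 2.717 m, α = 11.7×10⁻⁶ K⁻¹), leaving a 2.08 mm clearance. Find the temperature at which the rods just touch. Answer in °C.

α₁L₁ = 2.7288×10⁻⁵ m/K, α₂L₂ = 3.17889×10⁻⁵ m/K → total 5.90769×10⁻⁵ m/K
ΔT = g/(α₁L₁+α₂L₂) = 2.08×10⁻³ / 5.90769×10⁻⁵ = 35.208 K
T = 13.8 + 35.208 = 49.008 °C

T = 49.0 °C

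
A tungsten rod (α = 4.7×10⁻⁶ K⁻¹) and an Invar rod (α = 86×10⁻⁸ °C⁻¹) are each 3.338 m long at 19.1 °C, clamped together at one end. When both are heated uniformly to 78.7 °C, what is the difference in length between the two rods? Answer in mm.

ΔT = 59.6 K
tungsten: ΔL = 4.7×10⁻⁶ × 3.338 m × 59.6 = 9.3504×10⁻⁴ m = 0.93504 mm
Invar: ΔL = 86×10⁻⁸ × 3.338 m × 59.6 = 1.7109×10⁻⁴ m = 0.17109 mm
difference = 0.93504 − 0.17109 = 0.76395 mm

0.764 mm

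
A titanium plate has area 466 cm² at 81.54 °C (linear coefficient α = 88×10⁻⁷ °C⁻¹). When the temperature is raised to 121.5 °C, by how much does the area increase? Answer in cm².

ΔA = 0.328 cm²

Area coefficient ≈ 2α; |ΔT| = 39.96 K
ΔA = 2αA₀ΔT = 2(88×10⁻⁷)(466)(39.96) = 0.328 cm²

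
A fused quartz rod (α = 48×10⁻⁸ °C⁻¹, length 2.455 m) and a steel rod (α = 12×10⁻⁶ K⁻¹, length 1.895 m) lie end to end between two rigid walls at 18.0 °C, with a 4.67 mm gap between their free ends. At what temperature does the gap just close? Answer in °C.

Gap closes when ΔL₁ + ΔL₂ = 4.67 mm = 4.67×10⁻³ m
(α₁L₁ + α₂L₂)ΔT = g
α₁L₁ + α₂L₂ = 48×10⁻⁸×2.455 + 12×10⁻⁶×1.895 = 2.39184×10⁻⁵ m/K
ΔT = 4.67×10⁻³ / 2.39184×10⁻⁵ = 195.25 K
T = 18.0 + 195.25 = 213.25 °C

T = 213 °C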